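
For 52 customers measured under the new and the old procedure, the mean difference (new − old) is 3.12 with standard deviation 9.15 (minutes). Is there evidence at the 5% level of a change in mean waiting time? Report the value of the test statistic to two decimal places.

H0: μ_d = 0; H1: μ_d ≠ 0 (paired t-test on the differences, two-sided).
t = d̄/(s_d/√n) = 3.12/(9.15/√52) = 2.46
df = n − 1 = 51
Two-sided p-value ≈ 0.0174
Since p ≈ 0.0174 < α = 0.05, reject H0; the evidence is statistically significant.

2.46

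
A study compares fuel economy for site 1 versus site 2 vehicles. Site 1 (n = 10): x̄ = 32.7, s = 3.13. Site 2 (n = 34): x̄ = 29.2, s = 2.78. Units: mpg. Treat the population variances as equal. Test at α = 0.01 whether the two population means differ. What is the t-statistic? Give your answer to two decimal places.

3.40

Let group 1 = site 1, group 2 = site 2. H0: μ_1 = μ_2; H1: μ_1 ≠ μ_2 (two-sample pooled-variance t-test, two-sided).
s_p² = [(10−1)·3.13² + (34−1)·2.78²]/(10+34−2) = 8.17165
t = (32.7 − 29.2)/√[8.17165·(1/10 + 1/34)] = 3.40
df = n₁ + n₂ − 2 = 42
Two-sided p-value ≈ 0.0015
Since p ≈ 0.0015 < α = 0.01, reject H0; the evidence is statistically significant.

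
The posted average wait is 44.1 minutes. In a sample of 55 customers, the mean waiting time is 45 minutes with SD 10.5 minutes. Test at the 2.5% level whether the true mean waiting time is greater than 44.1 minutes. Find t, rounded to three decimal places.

0.636

H0: μ = 44.1; H1: μ > 44.1 (one-sample t-test, right-tailed).
t = (x̄ − μ₀)/(s/√n) = (45 − 44.1)/(10.5/√55) = 0.636
df = n − 1 = 54
p-value = P(T ≥ 0.636) ≈ 0.2638
Since p ≈ 0.2638 > α = 0.025, fail to reject H0; the evidence is not statistically significant.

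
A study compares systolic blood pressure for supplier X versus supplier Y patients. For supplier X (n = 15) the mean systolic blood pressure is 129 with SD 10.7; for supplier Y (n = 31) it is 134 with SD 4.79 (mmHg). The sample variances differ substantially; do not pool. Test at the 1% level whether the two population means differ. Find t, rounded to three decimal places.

-1.728

Let group 1 = supplier X, group 2 = supplier Y. H0: μ_1 = μ_2; H1: μ_1 ≠ μ_2 (Welch's two-sample t-test, two-sided).
t = (x̄_1 − x̄_2)/√(s_1²/n_1 + s_2²/n_2) = (129 − 134)/√(10.7²/15 + 4.79²/31) = -1.728
Welch–Satterthwaite df ≈ 16.77
Two-sided p-value ≈ 0.1024
Since p ≈ 0.1024 > α = 0.01, fail to reject H0; the data do not provide sufficient evidence against H0.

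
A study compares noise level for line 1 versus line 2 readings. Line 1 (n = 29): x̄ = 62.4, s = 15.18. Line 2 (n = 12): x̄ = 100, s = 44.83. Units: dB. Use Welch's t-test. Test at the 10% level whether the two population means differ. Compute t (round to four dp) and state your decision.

t = -2.8389; reject H0

Let group 1 = line 1, group 2 = line 2. H0: μ_1 = μ_2; H1: μ_1 ≠ μ_2 (Welch's two-sample t-test, two-sided).
t = (x̄_1 − x̄_2)/√(s_1²/n_1 + s_2²/n_2) = (62.4 − 100)/√(15.18²/29 + 44.83²/12) = -2.8389
Welch–Satterthwaite df ≈ 12.06
Two-sided p-value ≈ 0.015
Since p ≈ 0.015 < α = 0.1, reject H0; the evidence is statistically significant.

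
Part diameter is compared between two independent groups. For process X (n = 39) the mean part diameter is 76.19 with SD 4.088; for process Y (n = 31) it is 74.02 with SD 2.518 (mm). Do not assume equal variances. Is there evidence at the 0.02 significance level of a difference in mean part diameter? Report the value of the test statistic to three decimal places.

2.727

Let group 1 = process X, group 2 = process Y. H0: μ_1 = μ_2; H1: μ_1 ≠ μ_2 (Welch's two-sample t-test, two-sided).
t = (x̄_1 − x̄_2)/√(s_1²/n_1 + s_2²/n_2) = (76.19 − 74.02)/√(4.088²/39 + 2.518²/31) = 2.727
Welch–Satterthwaite df ≈ 64.36
Two-sided p-value ≈ 0.008
Since p ≈ 0.008 < α = 0.02, reject H0; the evidence is statistically significant.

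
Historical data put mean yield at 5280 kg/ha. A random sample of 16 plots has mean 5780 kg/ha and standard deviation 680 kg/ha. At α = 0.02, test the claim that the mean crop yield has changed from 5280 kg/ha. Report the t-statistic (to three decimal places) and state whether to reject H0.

H0: μ = 5280; H1: μ ≠ 5280 (one-sample t-test, two-sided).
t = (x̄ − μ₀)/(s/√n) = (5780 − 5280)/(680/√16) = 2.941
df = n − 1 = 15
Two-sided p-value ≈ 0.010
Since p ≈ 0.010 < α = 0.02, reject H0; the data support H1.

t = 2.941; reject H0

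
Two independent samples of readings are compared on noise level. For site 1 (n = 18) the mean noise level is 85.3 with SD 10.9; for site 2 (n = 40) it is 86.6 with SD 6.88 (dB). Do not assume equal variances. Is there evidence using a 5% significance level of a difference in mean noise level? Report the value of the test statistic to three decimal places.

Let group 1 = site 1, group 2 = site 2. H0: μ_1 = μ_2; H1: μ_1 ≠ μ_2 (Welch's two-sample t-test, two-sided).
t = (x̄_1 − x̄_2)/√(s_1²/n_1 + s_2²/n_2) = (85.3 − 86.6)/√(10.9²/18 + 6.88²/40) = -0.466
Welch–Satterthwaite df ≈ 23.32
Two-sided p-value ≈ 0.646
Since p ≈ 0.646 > α = 0.05, fail to reject H0; the evidence is not statistically significant.

-0.466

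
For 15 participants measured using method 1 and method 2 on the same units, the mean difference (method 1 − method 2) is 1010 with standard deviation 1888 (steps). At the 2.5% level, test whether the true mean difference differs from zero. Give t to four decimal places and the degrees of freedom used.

H0: μ_d = 0; H1: μ_d ≠ 0 (paired t-test on the differences, two-sided).
t = d̄/(s_d/√n) = 1010/(1888/√15) = 2.0719
df = n − 1 = 14
Two-sided p-value ≈ 0.057
Since p ≈ 0.057 > α = 0.025, fail to reject H0; the evidence is not statistically significant.

t = 2.0719, df = 14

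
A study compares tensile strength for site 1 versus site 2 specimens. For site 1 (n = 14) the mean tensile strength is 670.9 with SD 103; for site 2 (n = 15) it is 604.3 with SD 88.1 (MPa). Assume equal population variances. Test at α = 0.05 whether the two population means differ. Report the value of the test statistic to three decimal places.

1.875

Let group 1 = site 1, group 2 = site 2. H0: μ_1 = μ_2; H1: μ_1 ≠ μ_2 (two-sample pooled-variance t-test, two-sided).
s_p² = [(14−1)·103² + (15−1)·88.1²]/(14+15−2) = 9132.58
t = (670.9 − 604.3)/√[9132.58·(1/14 + 1/15)] = 1.875
df = n₁ + n₂ − 2 = 27
Two-sided p-value ≈ 0.072
Since p ≈ 0.072 > α = 0.05, fail to reject H0; the evidence is not statistically significant.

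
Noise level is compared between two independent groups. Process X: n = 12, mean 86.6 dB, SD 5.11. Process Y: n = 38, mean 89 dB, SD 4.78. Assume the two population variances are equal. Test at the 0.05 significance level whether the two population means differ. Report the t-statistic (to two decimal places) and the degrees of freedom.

Let group 1 = process X, group 2 = process Y. H0: μ_1 = μ_2; H1: μ_1 ≠ μ_2 (two-sample pooled-variance t-test, two-sided).
s_p² = [(12−1)·5.11² + (38−1)·4.78²]/(12+38−2) = 23.5963
t = (86.6 − 89)/√[23.5963·(1/12 + 1/38)] = -1.49
df = n₁ + n₂ − 2 = 48
Two-sided p-value ≈ 0.142
Since p ≈ 0.142 > α = 0.05, fail to reject H0; the data do not provide sufficient evidence against H0.

t = -1.49, df = 48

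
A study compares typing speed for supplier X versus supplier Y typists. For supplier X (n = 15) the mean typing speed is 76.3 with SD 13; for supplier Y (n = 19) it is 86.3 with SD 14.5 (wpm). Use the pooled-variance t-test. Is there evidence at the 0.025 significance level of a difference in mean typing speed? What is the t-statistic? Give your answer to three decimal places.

-2.088

Let group 1 = supplier X, group 2 = supplier Y. H0: μ_1 = μ_2; H1: μ_1 ≠ μ_2 (two-sample pooled-variance t-test, two-sided).
s_p² = [(15−1)·13² + (19−1)·14.5²]/(15+19−2) = 192.203
t = (76.3 − 86.3)/√[192.203·(1/15 + 1/19)] = -2.088
df = n₁ + n₂ − 2 = 32
Two-sided p-value ≈ 0.045
Since p ≈ 0.045 > α = 0.025, fail to reject H0; the data do not provide sufficient evidence against H0.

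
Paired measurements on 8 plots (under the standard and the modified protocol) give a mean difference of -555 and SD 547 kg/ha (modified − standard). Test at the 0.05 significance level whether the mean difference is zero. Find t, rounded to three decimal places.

-2.870

H0: μ_d = 0; H1: μ_d ≠ 0 (paired t-test on the differences, two-sided).
t = d̄/(s_d/√n) = -555/(547/√8) = -2.870
df = n − 1 = 7
Two-sided p-value ≈ 0.024
Since p ≈ 0.024 < α = 0.05, reject H0; the data support H1.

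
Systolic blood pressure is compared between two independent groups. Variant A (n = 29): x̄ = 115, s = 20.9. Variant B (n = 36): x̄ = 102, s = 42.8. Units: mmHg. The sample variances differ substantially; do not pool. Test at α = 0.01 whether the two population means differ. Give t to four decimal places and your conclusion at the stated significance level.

t = 1.6008; fail to reject H0

Let group 1 = variant A, group 2 = variant B. H0: μ_1 = μ_2; H1: μ_1 ≠ μ_2 (Welch's two-sample t-test, two-sided).
t = (x̄_1 − x̄_2)/√(s_1²/n_1 + s_2²/n_2) = (115 − 102)/√(20.9²/29 + 42.8²/36) = 1.6008
Welch–Satterthwaite df ≈ 52.98
Two-sided p-value ≈ 0.115
Since p ≈ 0.115 > α = 0.01, fail to reject H0; the data do not provide sufficient evidence against H0.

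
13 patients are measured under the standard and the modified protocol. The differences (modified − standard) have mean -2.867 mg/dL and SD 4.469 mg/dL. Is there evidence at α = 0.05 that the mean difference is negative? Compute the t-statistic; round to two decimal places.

H0: μ_d = 0; H1: μ_d < 0 (paired t-test on the differences, left-tailed).
t = d̄/(s_d/√n) = -2.867/(4.469/√13) = -2.31
df = n − 1 = 12
p-value = P(T ≤ -2.31) ≈ 0.020
Since p ≈ 0.020 < α = 0.05, reject H0; the evidence is statistically significant.

-2.31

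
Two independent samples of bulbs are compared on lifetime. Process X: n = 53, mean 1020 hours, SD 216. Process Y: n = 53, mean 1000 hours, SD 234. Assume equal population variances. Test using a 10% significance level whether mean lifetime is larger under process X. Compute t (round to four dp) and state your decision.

Let group 1 = process X, group 2 = process Y. H0: μ_1 = μ_2; H1: μ_1 > μ_2 (two-sample pooled-variance t-test, right-tailed).
s_p² = [(53−1)·216² + (53−1)·234²]/(53+53−2) = 50706
t = (1020 − 1000)/√[50706·(1/53 + 1/53)] = 0.4572
df = n₁ + n₂ − 2 = 104
p-value = P(T ≥ 0.4572) ≈ 0.3242
Since p ≈ 0.3242 > α = 0.1, fail to reject H0; the data do not provide sufficient evidence against H0.

t = 0.4572; fail to reject H0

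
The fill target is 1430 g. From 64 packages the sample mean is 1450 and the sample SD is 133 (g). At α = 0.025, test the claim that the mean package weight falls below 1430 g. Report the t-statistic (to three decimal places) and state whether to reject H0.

t = 1.203; fail to reject H0

H0: μ = 1430; H1: μ < 1430 (one-sample t-test, left-tailed).
t = (x̄ − μ₀)/(s/√n) = (1450 − 1430)/(133/√64) = 1.203
df = n − 1 = 63
p-value = P(T ≤ 1.203) ≈ 0.883
Since p ≈ 0.883 > α = 0.025, fail to reject H0; the data do not provide sufficient evidence against H0.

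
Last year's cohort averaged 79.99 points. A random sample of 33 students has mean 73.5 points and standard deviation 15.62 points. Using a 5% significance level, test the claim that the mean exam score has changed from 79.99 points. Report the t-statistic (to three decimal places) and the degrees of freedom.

t = -2.387, df = 32

H0: μ = 79.99; H1: μ ≠ 79.99 (one-sample t-test, two-sided).
t = (x̄ − μ₀)/(s/√n) = (73.5 − 79.99)/(15.62/√33) = -2.387
df = n − 1 = 32
Two-sided p-value ≈ 0.0231
Since p ≈ 0.0231 < α = 0.05, reject H0; the evidence is statistically significant.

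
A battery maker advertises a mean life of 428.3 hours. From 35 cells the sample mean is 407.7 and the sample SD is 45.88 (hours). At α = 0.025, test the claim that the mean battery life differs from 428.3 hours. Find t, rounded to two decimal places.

-2.66

H0: μ = 428.3; H1: μ ≠ 428.3 (one-sample t-test, two-sided).
t = (x̄ − μ₀)/(s/√n) = (407.7 − 428.3)/(45.88/√35) = -2.66
df = n − 1 = 34
Two-sided p-value ≈ 0.012
Since p ≈ 0.012 < α = 0.025, reject H0; the data support H1.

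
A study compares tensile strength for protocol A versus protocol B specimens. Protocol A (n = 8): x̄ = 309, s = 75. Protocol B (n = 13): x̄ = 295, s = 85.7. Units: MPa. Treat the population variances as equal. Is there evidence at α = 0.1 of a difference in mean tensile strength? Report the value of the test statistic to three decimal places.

0.380

Let group 1 = protocol A, group 2 = protocol B. H0: μ_1 = μ_2; H1: μ_1 ≠ μ_2 (two-sample pooled-variance t-test, two-sided).
s_p² = [(8−1)·75² + (13−1)·85.7²]/(8+13−2) = 6710.99
t = (309 − 295)/√[6710.99·(1/8 + 1/13)] = 0.380
df = n₁ + n₂ − 2 = 19
Two-sided p-value ≈ 0.7079
Since p ≈ 0.7079 > α = 0.1, fail to reject H0; the evidence is not statistically significant.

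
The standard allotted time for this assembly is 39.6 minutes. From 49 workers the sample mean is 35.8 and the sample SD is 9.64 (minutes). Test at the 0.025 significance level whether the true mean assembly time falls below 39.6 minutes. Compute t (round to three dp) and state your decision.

H0: μ = 39.6; H1: μ < 39.6 (one-sample t-test, left-tailed).
t = (x̄ − μ₀)/(s/√n) = (35.8 − 39.6)/(9.64/√49) = -2.759
df = n − 1 = 48
p-value = P(T ≤ -2.759) ≈ 0.004
Since p ≈ 0.004 < α = 0.025, reject H0; the evidence is statistically significant.

t = -2.759; reject H0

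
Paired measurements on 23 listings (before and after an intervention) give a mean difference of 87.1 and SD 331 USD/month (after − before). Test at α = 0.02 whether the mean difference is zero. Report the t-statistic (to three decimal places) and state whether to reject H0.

H0: μ_d = 0; H1: μ_d ≠ 0 (paired t-test on the differences, two-sided).
t = d̄/(s_d/√n) = 87.1/(331/√23) = 1.262
df = n − 1 = 22
Two-sided p-value ≈ 0.2202
Since p ≈ 0.2202 > α = 0.02, fail to reject H0; the evidence is not statistically significant.

t = 1.262; fail to reject H0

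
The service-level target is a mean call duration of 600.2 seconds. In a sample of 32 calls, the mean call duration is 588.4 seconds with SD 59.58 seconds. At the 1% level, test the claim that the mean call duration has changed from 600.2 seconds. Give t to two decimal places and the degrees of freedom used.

t = -1.12, df = 31

H0: μ = 600.2; H1: μ ≠ 600.2 (one-sample t-test, two-sided).
t = (x̄ − μ₀)/(s/√n) = (588.4 − 600.2)/(59.58/√32) = -1.12
df = n − 1 = 31
Two-sided p-value ≈ 0.271
Since p ≈ 0.271 > α = 0.01, fail to reject H0; the evidence is not statistically significant.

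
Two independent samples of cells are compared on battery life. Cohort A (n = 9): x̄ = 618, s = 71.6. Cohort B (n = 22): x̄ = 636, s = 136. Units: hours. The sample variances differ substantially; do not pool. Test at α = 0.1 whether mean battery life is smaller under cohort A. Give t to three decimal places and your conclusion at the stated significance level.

t = -0.479; fail to reject H0

Let group 1 = cohort A, group 2 = cohort B. H0: μ_1 = μ_2; H1: μ_1 < μ_2 (Welch's two-sample t-test, left-tailed).
t = (x̄_1 − x̄_2)/√(s_1²/n_1 + s_2²/n_2) = (618 − 636)/√(71.6²/9 + 136²/22) = -0.479
Welch–Satterthwaite df ≈ 26.80
p-value = P(T ≤ -0.479) ≈ 0.3178
Since p ≈ 0.3178 > α = 0.1, fail to reject H0; the data do not provide sufficient evidence against H0.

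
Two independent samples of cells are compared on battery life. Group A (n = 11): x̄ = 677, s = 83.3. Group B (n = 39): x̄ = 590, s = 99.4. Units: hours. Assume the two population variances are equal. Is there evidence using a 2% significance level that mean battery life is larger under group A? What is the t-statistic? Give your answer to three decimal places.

2.647

Let group 1 = group A, group 2 = group B. H0: μ_1 = μ_2; H1: μ_1 > μ_2 (two-sample pooled-variance t-test, right-tailed).
s_p² = [(11−1)·83.3² + (39−1)·99.4²]/(11+39−2) = 9267.55
t = (677 − 590)/√[9267.55·(1/11 + 1/39)] = 2.647
df = n₁ + n₂ − 2 = 48
p-value = P(T ≥ 2.647) ≈ 0.0055
Since p ≈ 0.0055 < α = 0.02, reject H0; the evidence is statistically significant.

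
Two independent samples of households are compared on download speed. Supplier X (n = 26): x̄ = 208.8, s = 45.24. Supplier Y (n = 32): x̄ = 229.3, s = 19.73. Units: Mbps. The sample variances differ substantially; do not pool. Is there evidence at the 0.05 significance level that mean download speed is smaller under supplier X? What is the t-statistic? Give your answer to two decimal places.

Let group 1 = supplier X, group 2 = supplier Y. H0: μ_1 = μ_2; H1: μ_1 < μ_2 (Welch's two-sample t-test, left-tailed).
t = (x̄_1 − x̄_2)/√(s_1²/n_1 + s_2²/n_2) = (208.8 − 229.3)/√(45.24²/26 + 19.73²/32) = -2.15
Welch–Satterthwaite df ≈ 32.69
p-value = P(T ≤ -2.15) ≈ 0.020
Since p ≈ 0.020 < α = 0.05, reject H0; the data support H1.

-2.15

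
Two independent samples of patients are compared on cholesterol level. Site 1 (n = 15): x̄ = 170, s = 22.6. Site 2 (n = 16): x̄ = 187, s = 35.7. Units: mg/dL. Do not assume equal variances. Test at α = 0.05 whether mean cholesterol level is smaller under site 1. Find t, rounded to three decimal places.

Let group 1 = site 1, group 2 = site 2. H0: μ_1 = μ_2; H1: μ_1 < μ_2 (Welch's two-sample t-test, left-tailed).
t = (x̄_1 − x̄_2)/√(s_1²/n_1 + s_2²/n_2) = (170 − 187)/√(22.6²/15 + 35.7²/16) = -1.594
Welch–Satterthwaite df ≈ 25.56
p-value = P(T ≤ -1.594) ≈ 0.0616
Since p ≈ 0.0616 > α = 0.05, fail to reject H0; the data do not provide sufficient evidence against H0.

-1.594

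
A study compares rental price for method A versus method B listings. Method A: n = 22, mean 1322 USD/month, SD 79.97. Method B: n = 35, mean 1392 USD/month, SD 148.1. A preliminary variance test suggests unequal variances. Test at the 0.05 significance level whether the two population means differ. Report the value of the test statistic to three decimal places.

-2.311

Let group 1 = method A, group 2 = method B. H0: μ_1 = μ_2; H1: μ_1 ≠ μ_2 (Welch's two-sample t-test, two-sided).
t = (x̄_1 − x̄_2)/√(s_1²/n_1 + s_2²/n_2) = (1322 − 1392)/√(79.97²/22 + 148.1²/35) = -2.311
Welch–Satterthwaite df ≈ 54.03
Two-sided p-value ≈ 0.0247
Since p ≈ 0.0247 < α = 0.05, reject H0; the evidence is statistically significant.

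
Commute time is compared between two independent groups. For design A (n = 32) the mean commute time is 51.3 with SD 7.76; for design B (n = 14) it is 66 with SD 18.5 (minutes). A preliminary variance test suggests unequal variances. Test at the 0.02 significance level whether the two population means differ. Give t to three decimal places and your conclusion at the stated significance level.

Let group 1 = design A, group 2 = design B. H0: μ_1 = μ_2; H1: μ_1 ≠ μ_2 (Welch's two-sample t-test, two-sided).
t = (x̄_1 − x̄_2)/√(s_1²/n_1 + s_2²/n_2) = (51.3 − 66)/√(7.76²/32 + 18.5²/14) = -2.865
Welch–Satterthwaite df ≈ 15.04
Two-sided p-value ≈ 0.012
Since p ≈ 0.012 < α = 0.02, reject H0; the data support H1.

t = -2.865; reject H0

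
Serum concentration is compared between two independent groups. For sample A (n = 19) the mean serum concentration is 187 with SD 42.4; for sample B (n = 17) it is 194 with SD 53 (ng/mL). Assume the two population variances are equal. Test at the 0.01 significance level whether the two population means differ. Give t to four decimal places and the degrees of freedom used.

Let group 1 = sample A, group 2 = sample B. H0: μ_1 = μ_2; H1: μ_1 ≠ μ_2 (two-sample pooled-variance t-test, two-sided).
s_p² = [(19−1)·42.4² + (17−1)·53²]/(19+17−2) = 2273.64
t = (187 − 194)/√[2273.64·(1/19 + 1/17)] = -0.4397
df = n₁ + n₂ − 2 = 34
Two-sided p-value ≈ 0.663
Since p ≈ 0.663 > α = 0.01, fail to reject H0; the evidence is not statistically significant.

t = -0.4397, df = 34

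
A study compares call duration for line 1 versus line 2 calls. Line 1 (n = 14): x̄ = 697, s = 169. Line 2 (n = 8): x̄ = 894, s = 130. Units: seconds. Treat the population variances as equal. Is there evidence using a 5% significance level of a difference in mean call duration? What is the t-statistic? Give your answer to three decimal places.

Let group 1 = line 1, group 2 = line 2. H0: μ_1 = μ_2; H1: μ_1 ≠ μ_2 (two-sample pooled-variance t-test, two-sided).
s_p² = [(14−1)·169² + (8−1)·130²]/(14+8−2) = 24479.7
t = (697 − 894)/√[24479.7·(1/14 + 1/8)] = -2.841
df = n₁ + n₂ − 2 = 20
Two-sided p-value ≈ 0.0101
Since p ≈ 0.0101 < α = 0.05, reject H0; the data support H1.

-2.841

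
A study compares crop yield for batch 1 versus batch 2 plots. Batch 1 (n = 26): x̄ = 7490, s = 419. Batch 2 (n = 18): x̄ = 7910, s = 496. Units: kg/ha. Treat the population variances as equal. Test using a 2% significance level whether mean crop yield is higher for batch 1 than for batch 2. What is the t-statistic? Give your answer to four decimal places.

-3.0321

Let group 1 = batch 1, group 2 = batch 2. H0: μ_1 = μ_2; H1: μ_1 > μ_2 (two-sample pooled-variance t-test, right-tailed).
s_p² = [(26−1)·419² + (18−1)·496²]/(26+18−2) = 204078
t = (7490 − 7910)/√[204078·(1/26 + 1/18)] = -3.0321
df = n₁ + n₂ − 2 = 42
p-value = P(T ≥ -3.0321) ≈ 0.998
Since p ≈ 0.998 > α = 0.02, fail to reject H0; the evidence is not statistically significant.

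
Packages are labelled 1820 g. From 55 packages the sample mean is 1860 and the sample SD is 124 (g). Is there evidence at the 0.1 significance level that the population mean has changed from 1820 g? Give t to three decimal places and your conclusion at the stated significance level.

t = 2.392; reject H0

H0: μ = 1820; H1: μ ≠ 1820 (one-sample t-test, two-sided).
t = (x̄ − μ₀)/(s/√n) = (1860 − 1820)/(124/√55) = 2.392
df = n − 1 = 54
Two-sided p-value ≈ 0.020
Since p ≈ 0.020 < α = 0.1, reject H0; the evidence is statistically significant.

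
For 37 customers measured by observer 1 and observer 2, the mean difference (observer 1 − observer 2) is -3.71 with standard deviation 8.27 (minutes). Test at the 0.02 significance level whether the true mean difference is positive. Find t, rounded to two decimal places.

-2.73

H0: μ_d = 0; H1: μ_d > 0 (paired t-test on the differences, right-tailed).
t = d̄/(s_d/√n) = -3.71/(8.27/√37) = -2.73
df = n − 1 = 36
p-value = P(T ≥ -2.73) ≈ 0.995
Since p ≈ 0.995 > α = 0.02, fail to reject H0; the evidence is not statistically significant.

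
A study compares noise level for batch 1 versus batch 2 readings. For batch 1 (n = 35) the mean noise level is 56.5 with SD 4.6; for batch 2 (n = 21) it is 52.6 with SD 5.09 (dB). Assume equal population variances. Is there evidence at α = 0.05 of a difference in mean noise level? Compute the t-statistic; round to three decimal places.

Let group 1 = batch 1, group 2 = batch 2. H0: μ_1 = μ_2; H1: μ_1 ≠ μ_2 (two-sample pooled-variance t-test, two-sided).
s_p² = [(35−1)·4.6² + (21−1)·5.09²]/(35+21−2) = 22.9186
t = (56.5 − 52.6)/√[22.9186·(1/35 + 1/21)] = 2.951
df = n₁ + n₂ − 2 = 54
Two-sided p-value ≈ 0.0047
Since p ≈ 0.0047 < α = 0.05, reject H0; the data support H1.

2.951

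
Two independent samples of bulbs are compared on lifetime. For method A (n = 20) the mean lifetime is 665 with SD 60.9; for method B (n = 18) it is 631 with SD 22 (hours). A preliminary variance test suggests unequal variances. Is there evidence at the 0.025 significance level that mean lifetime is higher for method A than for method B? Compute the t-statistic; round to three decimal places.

2.333

Let group 1 = method A, group 2 = method B. H0: μ_1 = μ_2; H1: μ_1 > μ_2 (Welch's two-sample t-test, right-tailed).
t = (x̄_1 − x̄_2)/√(s_1²/n_1 + s_2²/n_2) = (665 − 631)/√(60.9²/20 + 22²/18) = 2.333
Welch–Satterthwaite df ≈ 24.34
p-value = P(T ≥ 2.333) ≈ 0.0141
Since p ≈ 0.0141 < α = 0.025, reject H0; the evidence is statistically significant.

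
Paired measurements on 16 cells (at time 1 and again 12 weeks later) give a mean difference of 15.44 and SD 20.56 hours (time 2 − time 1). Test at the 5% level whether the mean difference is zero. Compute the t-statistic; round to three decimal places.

H0: μ_d = 0; H1: μ_d ≠ 0 (paired t-test on the differences, two-sided).
t = d̄/(s_d/√n) = 15.44/(20.56/√16) = 3.004
df = n − 1 = 15
Two-sided p-value ≈ 0.009
Since p ≈ 0.009 < α = 0.05, reject H0; the evidence is statistically significant.

3.004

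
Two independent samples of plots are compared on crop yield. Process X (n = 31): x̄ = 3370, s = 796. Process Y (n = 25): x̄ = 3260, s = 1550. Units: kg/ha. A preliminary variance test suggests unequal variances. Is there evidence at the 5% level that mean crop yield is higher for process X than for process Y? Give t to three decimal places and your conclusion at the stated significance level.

t = 0.322; fail to reject H0

Let group 1 = process X, group 2 = process Y. H0: μ_1 = μ_2; H1: μ_1 > μ_2 (Welch's two-sample t-test, right-tailed).
t = (x̄_1 − x̄_2)/√(s_1²/n_1 + s_2²/n_2) = (3370 − 3260)/√(796²/31 + 1550²/25) = 0.322
Welch–Satterthwaite df ≈ 34.06
p-value = P(T ≥ 0.322) ≈ 0.3746
Since p ≈ 0.3746 > α = 0.05, fail to reject H0; the data do not provide sufficient evidence against H0.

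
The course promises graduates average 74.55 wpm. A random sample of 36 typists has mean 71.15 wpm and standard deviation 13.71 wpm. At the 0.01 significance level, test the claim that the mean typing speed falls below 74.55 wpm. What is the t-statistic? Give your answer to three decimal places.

H0: μ = 74.55; H1: μ < 74.55 (one-sample t-test, left-tailed).
t = (x̄ − μ₀)/(s/√n) = (71.15 − 74.55)/(13.71/√36) = -1.488
df = n − 1 = 35
p-value = P(T ≤ -1.488) ≈ 0.0729
Since p ≈ 0.0729 > α = 0.01, fail to reject H0; the data do not provide sufficient evidence against H0.

-1.488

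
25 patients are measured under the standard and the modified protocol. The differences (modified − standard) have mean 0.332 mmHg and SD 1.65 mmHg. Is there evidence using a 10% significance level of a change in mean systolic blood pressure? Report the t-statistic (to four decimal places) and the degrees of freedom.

t = 1.0061, df = 24

H0: μ_d = 0; H1: μ_d ≠ 0 (paired t-test on the differences, two-sided).
t = d̄/(s_d/√n) = 0.332/(1.65/√25) = 1.0061
df = n − 1 = 24
Two-sided p-value ≈ 0.3244
Since p ≈ 0.3244 > α = 0.1, fail to reject H0; the evidence is not statistically significant.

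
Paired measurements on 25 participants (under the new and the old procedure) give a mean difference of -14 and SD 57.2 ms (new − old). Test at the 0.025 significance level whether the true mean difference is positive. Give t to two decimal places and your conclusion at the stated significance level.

H0: μ_d = 0; H1: μ_d > 0 (paired t-test on the differences, right-tailed).
t = d̄/(s_d/√n) = -14/(57.2/√25) = -1.22
df = n − 1 = 24
p-value = P(T ≥ -1.22) ≈ 0.8835
Since p ≈ 0.8835 > α = 0.025, fail to reject H0; the evidence is not statistically significant.

t = -1.22; fail to reject H0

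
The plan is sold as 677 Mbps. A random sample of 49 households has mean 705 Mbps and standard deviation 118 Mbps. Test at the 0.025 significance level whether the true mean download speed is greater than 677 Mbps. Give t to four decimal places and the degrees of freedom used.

H0: μ = 677; H1: μ > 677 (one-sample t-test, right-tailed).
t = (x̄ − μ₀)/(s/√n) = (705 − 677)/(118/√49) = 1.6610
df = n − 1 = 48
p-value = P(T ≥ 1.6610) ≈ 0.0516
Since p ≈ 0.0516 > α = 0.025, fail to reject H0; the evidence is not statistically significant.

t = 1.6610, df = 48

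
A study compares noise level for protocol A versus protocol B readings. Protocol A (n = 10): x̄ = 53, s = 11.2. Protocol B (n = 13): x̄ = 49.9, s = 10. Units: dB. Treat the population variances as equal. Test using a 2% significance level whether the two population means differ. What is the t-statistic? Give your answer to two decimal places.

0.70

Let group 1 = protocol A, group 2 = protocol B. H0: μ_1 = μ_2; H1: μ_1 ≠ μ_2 (two-sample pooled-variance t-test, two-sided).
s_p² = [(10−1)·11.2² + (13−1)·10²]/(10+13−2) = 110.903
t = (53 − 49.9)/√[110.903·(1/10 + 1/13)] = 0.70
df = n₁ + n₂ − 2 = 21
Two-sided p-value ≈ 0.492
Since p ≈ 0.492 > α = 0.02, fail to reject H0; the data do not provide sufficient evidence against H0.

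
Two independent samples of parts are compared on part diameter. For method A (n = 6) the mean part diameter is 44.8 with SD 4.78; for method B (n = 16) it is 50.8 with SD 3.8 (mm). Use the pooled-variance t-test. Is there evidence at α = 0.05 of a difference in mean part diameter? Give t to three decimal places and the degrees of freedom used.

Let group 1 = method A, group 2 = method B. H0: μ_1 = μ_2; H1: μ_1 ≠ μ_2 (two-sample pooled-variance t-test, two-sided).
s_p² = [(6−1)·4.78² + (16−1)·3.8²]/(6+16−2) = 16.5421
t = (44.8 − 50.8)/√[16.5421·(1/6 + 1/16)] = -3.082
df = n₁ + n₂ − 2 = 20
Two-sided p-value ≈ 0.0059
Since p ≈ 0.0059 < α = 0.05, reject H0; the data support H1.

t = -3.082, df = 20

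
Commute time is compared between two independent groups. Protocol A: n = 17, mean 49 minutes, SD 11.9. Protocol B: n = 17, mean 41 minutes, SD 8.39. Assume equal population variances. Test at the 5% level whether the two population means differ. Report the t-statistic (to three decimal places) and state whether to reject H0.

Let group 1 = protocol A, group 2 = protocol B. H0: μ_1 = μ_2; H1: μ_1 ≠ μ_2 (two-sample pooled-variance t-test, two-sided).
s_p² = [(17−1)·11.9² + (17−1)·8.39²]/(17+17−2) = 106.001
t = (49 − 41)/√[106.001·(1/17 + 1/17)] = 2.265
df = n₁ + n₂ − 2 = 32
Two-sided p-value ≈ 0.030
Since p ≈ 0.030 < α = 0.05, reject H0; the data support H1.

t = 2.265; reject H0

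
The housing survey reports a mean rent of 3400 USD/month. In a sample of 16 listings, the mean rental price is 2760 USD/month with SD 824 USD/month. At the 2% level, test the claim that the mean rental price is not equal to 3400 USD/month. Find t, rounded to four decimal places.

H0: μ = 3400; H1: μ ≠ 3400 (one-sample t-test, two-sided).
t = (x̄ − μ₀)/(s/√n) = (2760 − 3400)/(824/√16) = -3.1068
df = n − 1 = 15
Two-sided p-value ≈ 0.0072
Since p ≈ 0.0072 < α = 0.02, reject H0; the data support H1.

-3.1068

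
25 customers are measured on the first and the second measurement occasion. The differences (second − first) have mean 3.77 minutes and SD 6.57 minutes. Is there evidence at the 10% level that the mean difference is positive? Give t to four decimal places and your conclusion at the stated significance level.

H0: μ_d = 0; H1: μ_d > 0 (paired t-test on the differences, right-tailed).
t = d̄/(s_d/√n) = 3.77/(6.57/√25) = 2.8691
df = n − 1 = 24
p-value = P(T ≥ 2.8691) ≈ 0.0042
Since p ≈ 0.0042 < α = 0.1, reject H0; the evidence is statistically significant.

t = 2.8691; reject H0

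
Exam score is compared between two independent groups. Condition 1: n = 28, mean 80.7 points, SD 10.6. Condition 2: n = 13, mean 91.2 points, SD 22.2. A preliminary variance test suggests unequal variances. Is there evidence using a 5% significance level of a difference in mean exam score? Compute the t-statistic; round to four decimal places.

Let group 1 = condition 1, group 2 = condition 2. H0: μ_1 = μ_2; H1: μ_1 ≠ μ_2 (Welch's two-sample t-test, two-sided).
t = (x̄_1 − x̄_2)/√(s_1²/n_1 + s_2²/n_2) = (80.7 − 91.2)/√(10.6²/28 + 22.2²/13) = -1.6217
Welch–Satterthwaite df ≈ 14.60
Two-sided p-value ≈ 0.126
Since p ≈ 0.126 > α = 0.05, fail to reject H0; the evidence is not statistically significant.

-1.6217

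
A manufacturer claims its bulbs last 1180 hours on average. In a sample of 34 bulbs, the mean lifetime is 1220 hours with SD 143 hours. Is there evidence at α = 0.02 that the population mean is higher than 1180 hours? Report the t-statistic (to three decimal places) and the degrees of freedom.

H0: μ = 1180; H1: μ > 1180 (one-sample t-test, right-tailed).
t = (x̄ − μ₀)/(s/√n) = (1220 − 1180)/(143/√34) = 1.631
df = n − 1 = 33
p-value = P(T ≥ 1.631) ≈ 0.0562
Since p ≈ 0.0562 > α = 0.02, fail to reject H0; the data do not provide sufficient evidence against H0.

t = 1.631, df = 33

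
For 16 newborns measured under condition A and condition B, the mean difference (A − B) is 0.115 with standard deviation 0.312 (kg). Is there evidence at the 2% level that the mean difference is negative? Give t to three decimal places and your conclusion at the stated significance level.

t = 1.474; fail to reject H0

H0: μ_d = 0; H1: μ_d < 0 (paired t-test on the differences, left-tailed).
t = d̄/(s_d/√n) = 0.115/(0.312/√16) = 1.474
df = n − 1 = 15
p-value = P(T ≤ 1.474) ≈ 0.9195
Since p ≈ 0.9195 > α = 0.02, fail to reject H0; the data do not provide sufficient evidence against H0.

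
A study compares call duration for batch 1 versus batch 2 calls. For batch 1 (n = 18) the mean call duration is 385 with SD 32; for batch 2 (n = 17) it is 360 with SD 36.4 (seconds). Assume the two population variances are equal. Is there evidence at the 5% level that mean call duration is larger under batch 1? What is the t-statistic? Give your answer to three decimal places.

Let group 1 = batch 1, group 2 = batch 2. H0: μ_1 = μ_2; H1: μ_1 > μ_2 (two-sample pooled-variance t-test, right-tailed).
s_p² = [(18−1)·32² + (17−1)·36.4²]/(18+17−2) = 1169.92
t = (385 − 360)/√[1169.92·(1/18 + 1/17)] = 2.161
df = n₁ + n₂ − 2 = 33
p-value = P(T ≥ 2.161) ≈ 0.019
Since p ≈ 0.019 < α = 0.05, reject H0; the data support H1.

2.161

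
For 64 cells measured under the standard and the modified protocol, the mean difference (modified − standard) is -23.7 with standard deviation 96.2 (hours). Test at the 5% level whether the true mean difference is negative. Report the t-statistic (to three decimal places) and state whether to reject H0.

t = -1.971; reject H0

H0: μ_d = 0; H1: μ_d < 0 (paired t-test on the differences, left-tailed).
t = d̄/(s_d/√n) = -23.7/(96.2/√64) = -1.971
df = n − 1 = 63
p-value = P(T ≤ -1.971) ≈ 0.027
Since p ≈ 0.027 < α = 0.05, reject H0; the evidence is statistically significant.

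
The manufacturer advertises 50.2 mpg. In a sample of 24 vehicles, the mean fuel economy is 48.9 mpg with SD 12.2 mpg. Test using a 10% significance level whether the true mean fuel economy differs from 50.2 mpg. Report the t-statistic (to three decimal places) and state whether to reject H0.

t = -0.522; fail to reject H0

H0: μ = 50.2; H1: μ ≠ 50.2 (one-sample t-test, two-sided).
t = (x̄ − μ₀)/(s/√n) = (48.9 − 50.2)/(12.2/√24) = -0.522
df = n − 1 = 23
Two-sided p-value ≈ 0.607
Since p ≈ 0.607 > α = 0.1, fail to reject H0; the evidence is not statistically significant.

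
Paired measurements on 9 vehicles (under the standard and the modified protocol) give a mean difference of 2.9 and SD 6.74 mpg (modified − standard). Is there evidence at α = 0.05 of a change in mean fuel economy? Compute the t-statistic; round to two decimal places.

H0: μ_d = 0; H1: μ_d ≠ 0 (paired t-test on the differences, two-sided).
t = d̄/(s_d/√n) = 2.9/(6.74/√9) = 1.29
df = n − 1 = 8
Two-sided p-value ≈ 0.233
Since p ≈ 0.233 > α = 0.05, fail to reject H0; the evidence is not statistically significant.

1.29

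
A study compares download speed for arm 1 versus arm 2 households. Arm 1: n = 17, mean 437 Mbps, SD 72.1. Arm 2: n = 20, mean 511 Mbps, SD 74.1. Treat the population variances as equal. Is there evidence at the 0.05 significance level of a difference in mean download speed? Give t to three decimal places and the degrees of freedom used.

Let group 1 = arm 1, group 2 = arm 2. H0: μ_1 = μ_2; H1: μ_1 ≠ μ_2 (two-sample pooled-variance t-test, two-sided).
s_p² = [(17−1)·72.1² + (20−1)·74.1²]/(17+20−2) = 5357.14
t = (437 − 511)/√[5357.14·(1/17 + 1/20)] = -3.065
df = n₁ + n₂ − 2 = 35
Two-sided p-value ≈ 0.004
Since p ≈ 0.004 < α = 0.05, reject H0; the data support H1.

t = -3.065, df = 35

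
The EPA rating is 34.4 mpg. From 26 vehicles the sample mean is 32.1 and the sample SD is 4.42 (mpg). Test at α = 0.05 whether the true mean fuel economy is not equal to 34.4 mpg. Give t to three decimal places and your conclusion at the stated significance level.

H0: μ = 34.4; H1: μ ≠ 34.4 (one-sample t-test, two-sided).
t = (x̄ − μ₀)/(s/√n) = (32.1 − 34.4)/(4.42/√26) = -2.653
df = n − 1 = 25
Two-sided p-value ≈ 0.014
Since p ≈ 0.014 < α = 0.05, reject H0; the evidence is statistically significant.

t = -2.653; reject H0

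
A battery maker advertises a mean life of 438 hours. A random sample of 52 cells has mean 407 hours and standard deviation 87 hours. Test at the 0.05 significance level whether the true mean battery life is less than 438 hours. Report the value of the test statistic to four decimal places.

H0: μ = 438; H1: μ < 438 (one-sample t-test, left-tailed).
t = (x̄ − μ₀)/(s/√n) = (407 − 438)/(87/√52) = -2.5695
df = n − 1 = 51
p-value = P(T ≤ -2.5695) ≈ 0.007
Since p ≈ 0.007 < α = 0.05, reject H0; the evidence is statistically significant.

-2.5695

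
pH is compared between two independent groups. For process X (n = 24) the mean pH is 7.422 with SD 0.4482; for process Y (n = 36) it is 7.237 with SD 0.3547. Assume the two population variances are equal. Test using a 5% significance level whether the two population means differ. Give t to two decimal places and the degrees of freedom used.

Let group 1 = process X, group 2 = process Y. H0: μ_1 = μ_2; H1: μ_1 ≠ μ_2 (two-sample pooled-variance t-test, two-sided).
s_p² = [(24−1)·0.4482² + (36−1)·0.3547²]/(24+36−2) = 0.155582
t = (7.422 − 7.237)/√[0.155582·(1/24 + 1/36)] = 1.78
df = n₁ + n₂ − 2 = 58
Two-sided p-value ≈ 0.0803
Since p ≈ 0.0803 > α = 0.05, fail to reject H0; the evidence is not statistically significant.

t = 1.78, df = 58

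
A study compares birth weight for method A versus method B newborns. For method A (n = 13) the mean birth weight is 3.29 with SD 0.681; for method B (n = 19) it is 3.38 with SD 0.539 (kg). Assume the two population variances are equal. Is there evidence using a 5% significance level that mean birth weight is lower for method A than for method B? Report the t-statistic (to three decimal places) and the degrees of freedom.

Let group 1 = method A, group 2 = method B. H0: μ_1 = μ_2; H1: μ_1 < μ_2 (two-sample pooled-variance t-test, left-tailed).
s_p² = [(13−1)·0.681² + (19−1)·0.539²]/(13+19−2) = 0.359817
t = (3.29 − 3.38)/√[0.359817·(1/13 + 1/19)] = -0.417
df = n₁ + n₂ − 2 = 30
p-value = P(T ≤ -0.417) ≈ 0.340
Since p ≈ 0.340 > α = 0.05, fail to reject H0; the evidence is not statistically significant.

t = -0.417, df = 30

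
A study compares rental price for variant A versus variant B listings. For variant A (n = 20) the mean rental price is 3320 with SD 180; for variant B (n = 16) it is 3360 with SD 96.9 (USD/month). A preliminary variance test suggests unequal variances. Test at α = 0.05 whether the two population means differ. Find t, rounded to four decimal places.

Let group 1 = variant A, group 2 = variant B. H0: μ_1 = μ_2; H1: μ_1 ≠ μ_2 (Welch's two-sample t-test, two-sided).
t = (x̄_1 − x̄_2)/√(s_1²/n_1 + s_2²/n_2) = (3320 − 3360)/√(180²/20 + 96.9²/16) = -0.8515
Welch–Satterthwaite df ≈ 30.23
Two-sided p-value ≈ 0.4012
Since p ≈ 0.4012 > α = 0.05, fail to reject H0; the evidence is not statistically significant.

-0.8515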